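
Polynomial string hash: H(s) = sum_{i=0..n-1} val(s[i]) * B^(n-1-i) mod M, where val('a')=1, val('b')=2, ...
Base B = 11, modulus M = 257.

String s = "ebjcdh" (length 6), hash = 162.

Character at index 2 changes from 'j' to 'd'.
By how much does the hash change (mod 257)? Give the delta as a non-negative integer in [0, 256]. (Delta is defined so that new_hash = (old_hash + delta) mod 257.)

Delta formula: (val(new) - val(old)) * B^(n-1-k) mod M
  val('d') - val('j') = 4 - 10 = -6
  B^(n-1-k) = 11^3 mod 257 = 46
  Delta = -6 * 46 mod 257 = 238

Answer: 238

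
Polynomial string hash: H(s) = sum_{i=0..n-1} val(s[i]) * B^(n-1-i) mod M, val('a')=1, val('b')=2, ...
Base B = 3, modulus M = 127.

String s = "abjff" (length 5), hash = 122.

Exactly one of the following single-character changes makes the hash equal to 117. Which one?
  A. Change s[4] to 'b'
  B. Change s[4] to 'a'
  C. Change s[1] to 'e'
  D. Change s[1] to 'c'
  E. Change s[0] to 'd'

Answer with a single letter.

Answer: B

Derivation:
Option A: s[4]='f'->'b', delta=(2-6)*3^0 mod 127 = 123, hash=122+123 mod 127 = 118
Option B: s[4]='f'->'a', delta=(1-6)*3^0 mod 127 = 122, hash=122+122 mod 127 = 117 <-- target
Option C: s[1]='b'->'e', delta=(5-2)*3^3 mod 127 = 81, hash=122+81 mod 127 = 76
Option D: s[1]='b'->'c', delta=(3-2)*3^3 mod 127 = 27, hash=122+27 mod 127 = 22
Option E: s[0]='a'->'d', delta=(4-1)*3^4 mod 127 = 116, hash=122+116 mod 127 = 111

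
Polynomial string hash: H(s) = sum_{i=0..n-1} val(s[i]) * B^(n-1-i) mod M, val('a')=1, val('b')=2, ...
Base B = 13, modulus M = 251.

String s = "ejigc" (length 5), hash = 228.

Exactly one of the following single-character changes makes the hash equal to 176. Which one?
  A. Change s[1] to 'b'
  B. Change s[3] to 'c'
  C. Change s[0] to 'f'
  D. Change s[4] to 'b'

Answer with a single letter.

Answer: B

Derivation:
Option A: s[1]='j'->'b', delta=(2-10)*13^3 mod 251 = 245, hash=228+245 mod 251 = 222
Option B: s[3]='g'->'c', delta=(3-7)*13^1 mod 251 = 199, hash=228+199 mod 251 = 176 <-- target
Option C: s[0]='e'->'f', delta=(6-5)*13^4 mod 251 = 198, hash=228+198 mod 251 = 175
Option D: s[4]='c'->'b', delta=(2-3)*13^0 mod 251 = 250, hash=228+250 mod 251 = 227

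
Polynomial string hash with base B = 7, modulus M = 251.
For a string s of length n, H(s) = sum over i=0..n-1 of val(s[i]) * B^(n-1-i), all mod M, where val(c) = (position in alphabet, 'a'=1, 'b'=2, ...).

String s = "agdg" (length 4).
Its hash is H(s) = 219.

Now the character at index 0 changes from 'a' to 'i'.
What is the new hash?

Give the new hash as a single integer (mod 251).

val('a') = 1, val('i') = 9
Position k = 0, exponent = n-1-k = 3
B^3 mod M = 7^3 mod 251 = 92
Delta = (9 - 1) * 92 mod 251 = 234
New hash = (219 + 234) mod 251 = 202

Answer: 202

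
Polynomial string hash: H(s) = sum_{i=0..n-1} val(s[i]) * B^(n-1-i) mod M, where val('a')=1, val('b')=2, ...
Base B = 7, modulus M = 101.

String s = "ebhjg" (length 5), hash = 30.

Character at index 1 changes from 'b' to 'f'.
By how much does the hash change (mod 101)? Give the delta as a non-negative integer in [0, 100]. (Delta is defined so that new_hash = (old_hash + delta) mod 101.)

Delta formula: (val(new) - val(old)) * B^(n-1-k) mod M
  val('f') - val('b') = 6 - 2 = 4
  B^(n-1-k) = 7^3 mod 101 = 40
  Delta = 4 * 40 mod 101 = 59

Answer: 59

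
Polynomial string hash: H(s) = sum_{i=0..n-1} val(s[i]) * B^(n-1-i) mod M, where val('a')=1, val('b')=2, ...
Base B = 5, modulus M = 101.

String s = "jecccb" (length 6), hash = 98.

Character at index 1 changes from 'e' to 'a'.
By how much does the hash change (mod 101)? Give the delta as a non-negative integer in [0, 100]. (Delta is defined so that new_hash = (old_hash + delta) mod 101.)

Delta formula: (val(new) - val(old)) * B^(n-1-k) mod M
  val('a') - val('e') = 1 - 5 = -4
  B^(n-1-k) = 5^4 mod 101 = 19
  Delta = -4 * 19 mod 101 = 25

Answer: 25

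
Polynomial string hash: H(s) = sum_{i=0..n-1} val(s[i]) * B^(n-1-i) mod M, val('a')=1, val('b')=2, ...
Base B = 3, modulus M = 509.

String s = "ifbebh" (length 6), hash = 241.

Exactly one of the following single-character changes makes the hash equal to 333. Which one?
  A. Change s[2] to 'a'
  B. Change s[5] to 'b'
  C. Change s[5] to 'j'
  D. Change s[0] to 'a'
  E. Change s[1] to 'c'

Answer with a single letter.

Answer: D

Derivation:
Option A: s[2]='b'->'a', delta=(1-2)*3^3 mod 509 = 482, hash=241+482 mod 509 = 214
Option B: s[5]='h'->'b', delta=(2-8)*3^0 mod 509 = 503, hash=241+503 mod 509 = 235
Option C: s[5]='h'->'j', delta=(10-8)*3^0 mod 509 = 2, hash=241+2 mod 509 = 243
Option D: s[0]='i'->'a', delta=(1-9)*3^5 mod 509 = 92, hash=241+92 mod 509 = 333 <-- target
Option E: s[1]='f'->'c', delta=(3-6)*3^4 mod 509 = 266, hash=241+266 mod 509 = 507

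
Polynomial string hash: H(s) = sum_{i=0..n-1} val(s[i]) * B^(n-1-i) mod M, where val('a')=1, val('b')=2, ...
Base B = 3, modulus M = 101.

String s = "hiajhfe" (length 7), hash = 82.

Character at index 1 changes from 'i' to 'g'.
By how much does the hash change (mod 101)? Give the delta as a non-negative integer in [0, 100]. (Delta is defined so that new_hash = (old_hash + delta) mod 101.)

Answer: 19

Derivation:
Delta formula: (val(new) - val(old)) * B^(n-1-k) mod M
  val('g') - val('i') = 7 - 9 = -2
  B^(n-1-k) = 3^5 mod 101 = 41
  Delta = -2 * 41 mod 101 = 19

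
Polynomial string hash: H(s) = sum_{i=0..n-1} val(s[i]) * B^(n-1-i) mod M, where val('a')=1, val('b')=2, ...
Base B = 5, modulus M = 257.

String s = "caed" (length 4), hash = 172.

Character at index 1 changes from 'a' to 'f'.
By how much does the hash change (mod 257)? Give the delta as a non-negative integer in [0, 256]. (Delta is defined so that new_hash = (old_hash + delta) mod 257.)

Delta formula: (val(new) - val(old)) * B^(n-1-k) mod M
  val('f') - val('a') = 6 - 1 = 5
  B^(n-1-k) = 5^2 mod 257 = 25
  Delta = 5 * 25 mod 257 = 125

Answer: 125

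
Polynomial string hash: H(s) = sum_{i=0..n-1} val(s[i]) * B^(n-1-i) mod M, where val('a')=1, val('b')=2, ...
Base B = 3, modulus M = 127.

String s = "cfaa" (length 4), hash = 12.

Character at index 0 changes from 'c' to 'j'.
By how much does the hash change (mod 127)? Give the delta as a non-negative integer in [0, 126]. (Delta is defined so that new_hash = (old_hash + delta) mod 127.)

Answer: 62

Derivation:
Delta formula: (val(new) - val(old)) * B^(n-1-k) mod M
  val('j') - val('c') = 10 - 3 = 7
  B^(n-1-k) = 3^3 mod 127 = 27
  Delta = 7 * 27 mod 127 = 62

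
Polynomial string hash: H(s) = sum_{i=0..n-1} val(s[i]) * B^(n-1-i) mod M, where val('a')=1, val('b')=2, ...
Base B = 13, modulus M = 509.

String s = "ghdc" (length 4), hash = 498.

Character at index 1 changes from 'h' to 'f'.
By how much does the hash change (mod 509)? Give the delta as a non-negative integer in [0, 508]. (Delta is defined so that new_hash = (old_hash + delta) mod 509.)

Delta formula: (val(new) - val(old)) * B^(n-1-k) mod M
  val('f') - val('h') = 6 - 8 = -2
  B^(n-1-k) = 13^2 mod 509 = 169
  Delta = -2 * 169 mod 509 = 171

Answer: 171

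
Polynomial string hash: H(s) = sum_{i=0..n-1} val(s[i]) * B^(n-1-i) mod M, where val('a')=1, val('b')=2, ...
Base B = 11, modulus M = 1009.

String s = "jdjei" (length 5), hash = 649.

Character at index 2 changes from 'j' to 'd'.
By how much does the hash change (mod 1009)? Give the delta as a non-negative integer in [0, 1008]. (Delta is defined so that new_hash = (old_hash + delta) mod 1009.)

Delta formula: (val(new) - val(old)) * B^(n-1-k) mod M
  val('d') - val('j') = 4 - 10 = -6
  B^(n-1-k) = 11^2 mod 1009 = 121
  Delta = -6 * 121 mod 1009 = 283

Answer: 283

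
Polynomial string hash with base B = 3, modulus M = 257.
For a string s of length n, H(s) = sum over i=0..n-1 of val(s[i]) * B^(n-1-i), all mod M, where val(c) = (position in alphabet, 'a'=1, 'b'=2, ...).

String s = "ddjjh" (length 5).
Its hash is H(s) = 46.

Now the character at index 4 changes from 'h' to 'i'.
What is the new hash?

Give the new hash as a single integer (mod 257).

Answer: 47

Derivation:
val('h') = 8, val('i') = 9
Position k = 4, exponent = n-1-k = 0
B^0 mod M = 3^0 mod 257 = 1
Delta = (9 - 8) * 1 mod 257 = 1
New hash = (46 + 1) mod 257 = 47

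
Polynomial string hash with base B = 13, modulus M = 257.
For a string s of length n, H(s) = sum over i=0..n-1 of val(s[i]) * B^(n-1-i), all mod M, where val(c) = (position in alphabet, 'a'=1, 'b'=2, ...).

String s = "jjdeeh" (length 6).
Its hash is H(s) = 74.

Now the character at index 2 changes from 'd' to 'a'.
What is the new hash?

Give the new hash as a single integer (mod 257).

Answer: 165

Derivation:
val('d') = 4, val('a') = 1
Position k = 2, exponent = n-1-k = 3
B^3 mod M = 13^3 mod 257 = 141
Delta = (1 - 4) * 141 mod 257 = 91
New hash = (74 + 91) mod 257 = 165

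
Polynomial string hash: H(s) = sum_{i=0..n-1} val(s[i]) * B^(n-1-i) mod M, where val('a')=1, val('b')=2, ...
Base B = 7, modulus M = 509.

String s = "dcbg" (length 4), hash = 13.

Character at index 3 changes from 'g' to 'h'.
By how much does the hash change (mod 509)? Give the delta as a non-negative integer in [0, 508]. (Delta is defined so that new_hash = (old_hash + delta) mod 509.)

Delta formula: (val(new) - val(old)) * B^(n-1-k) mod M
  val('h') - val('g') = 8 - 7 = 1
  B^(n-1-k) = 7^0 mod 509 = 1
  Delta = 1 * 1 mod 509 = 1

Answer: 1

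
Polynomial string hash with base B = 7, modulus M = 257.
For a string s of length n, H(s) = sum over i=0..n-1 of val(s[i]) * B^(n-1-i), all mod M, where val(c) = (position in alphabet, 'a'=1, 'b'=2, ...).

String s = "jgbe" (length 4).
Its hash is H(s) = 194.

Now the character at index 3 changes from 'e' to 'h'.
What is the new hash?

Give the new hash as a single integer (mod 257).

Answer: 197

Derivation:
val('e') = 5, val('h') = 8
Position k = 3, exponent = n-1-k = 0
B^0 mod M = 7^0 mod 257 = 1
Delta = (8 - 5) * 1 mod 257 = 3
New hash = (194 + 3) mod 257 = 197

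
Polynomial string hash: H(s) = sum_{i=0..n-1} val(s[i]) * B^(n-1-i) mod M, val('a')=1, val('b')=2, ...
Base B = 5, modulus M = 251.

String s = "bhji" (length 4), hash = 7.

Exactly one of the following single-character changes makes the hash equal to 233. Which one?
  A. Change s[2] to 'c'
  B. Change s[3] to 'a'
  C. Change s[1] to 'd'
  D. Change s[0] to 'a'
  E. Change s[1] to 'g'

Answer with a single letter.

Option A: s[2]='j'->'c', delta=(3-10)*5^1 mod 251 = 216, hash=7+216 mod 251 = 223
Option B: s[3]='i'->'a', delta=(1-9)*5^0 mod 251 = 243, hash=7+243 mod 251 = 250
Option C: s[1]='h'->'d', delta=(4-8)*5^2 mod 251 = 151, hash=7+151 mod 251 = 158
Option D: s[0]='b'->'a', delta=(1-2)*5^3 mod 251 = 126, hash=7+126 mod 251 = 133
Option E: s[1]='h'->'g', delta=(7-8)*5^2 mod 251 = 226, hash=7+226 mod 251 = 233 <-- target

Answer: E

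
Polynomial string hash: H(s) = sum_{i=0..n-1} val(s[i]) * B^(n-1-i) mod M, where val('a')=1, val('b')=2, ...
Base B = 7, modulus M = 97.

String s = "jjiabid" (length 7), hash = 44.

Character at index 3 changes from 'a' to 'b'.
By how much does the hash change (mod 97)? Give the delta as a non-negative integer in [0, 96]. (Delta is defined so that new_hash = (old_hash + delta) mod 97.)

Answer: 52

Derivation:
Delta formula: (val(new) - val(old)) * B^(n-1-k) mod M
  val('b') - val('a') = 2 - 1 = 1
  B^(n-1-k) = 7^3 mod 97 = 52
  Delta = 1 * 52 mod 97 = 52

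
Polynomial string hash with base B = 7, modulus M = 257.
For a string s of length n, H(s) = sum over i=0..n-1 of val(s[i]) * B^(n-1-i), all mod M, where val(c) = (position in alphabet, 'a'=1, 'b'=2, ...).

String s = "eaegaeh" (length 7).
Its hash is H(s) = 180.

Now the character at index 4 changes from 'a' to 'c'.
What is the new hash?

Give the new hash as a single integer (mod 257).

Answer: 21

Derivation:
val('a') = 1, val('c') = 3
Position k = 4, exponent = n-1-k = 2
B^2 mod M = 7^2 mod 257 = 49
Delta = (3 - 1) * 49 mod 257 = 98
New hash = (180 + 98) mod 257 = 21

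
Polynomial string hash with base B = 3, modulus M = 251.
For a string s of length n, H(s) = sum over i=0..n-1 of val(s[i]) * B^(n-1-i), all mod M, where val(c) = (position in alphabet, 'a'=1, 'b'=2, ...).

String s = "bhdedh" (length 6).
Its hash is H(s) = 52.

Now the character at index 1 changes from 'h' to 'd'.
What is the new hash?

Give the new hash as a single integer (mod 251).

Answer: 230

Derivation:
val('h') = 8, val('d') = 4
Position k = 1, exponent = n-1-k = 4
B^4 mod M = 3^4 mod 251 = 81
Delta = (4 - 8) * 81 mod 251 = 178
New hash = (52 + 178) mod 251 = 230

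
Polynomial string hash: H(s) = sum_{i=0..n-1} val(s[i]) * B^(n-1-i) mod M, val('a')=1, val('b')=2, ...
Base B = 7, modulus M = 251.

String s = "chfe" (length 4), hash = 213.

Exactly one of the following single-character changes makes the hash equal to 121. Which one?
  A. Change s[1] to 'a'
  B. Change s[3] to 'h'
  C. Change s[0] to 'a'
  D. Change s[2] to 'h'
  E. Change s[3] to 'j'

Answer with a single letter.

Option A: s[1]='h'->'a', delta=(1-8)*7^2 mod 251 = 159, hash=213+159 mod 251 = 121 <-- target
Option B: s[3]='e'->'h', delta=(8-5)*7^0 mod 251 = 3, hash=213+3 mod 251 = 216
Option C: s[0]='c'->'a', delta=(1-3)*7^3 mod 251 = 67, hash=213+67 mod 251 = 29
Option D: s[2]='f'->'h', delta=(8-6)*7^1 mod 251 = 14, hash=213+14 mod 251 = 227
Option E: s[3]='e'->'j', delta=(10-5)*7^0 mod 251 = 5, hash=213+5 mod 251 = 218

Answer: A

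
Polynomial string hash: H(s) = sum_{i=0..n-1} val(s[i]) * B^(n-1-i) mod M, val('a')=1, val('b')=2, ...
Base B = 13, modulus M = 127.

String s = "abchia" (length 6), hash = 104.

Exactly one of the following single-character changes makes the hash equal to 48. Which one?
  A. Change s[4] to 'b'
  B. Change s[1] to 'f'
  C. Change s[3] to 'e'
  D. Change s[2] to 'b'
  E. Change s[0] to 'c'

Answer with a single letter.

Option A: s[4]='i'->'b', delta=(2-9)*13^1 mod 127 = 36, hash=104+36 mod 127 = 13
Option B: s[1]='b'->'f', delta=(6-2)*13^4 mod 127 = 71, hash=104+71 mod 127 = 48 <-- target
Option C: s[3]='h'->'e', delta=(5-8)*13^2 mod 127 = 1, hash=104+1 mod 127 = 105
Option D: s[2]='c'->'b', delta=(2-3)*13^3 mod 127 = 89, hash=104+89 mod 127 = 66
Option E: s[0]='a'->'c', delta=(3-1)*13^5 mod 127 = 17, hash=104+17 mod 127 = 121

Answer: B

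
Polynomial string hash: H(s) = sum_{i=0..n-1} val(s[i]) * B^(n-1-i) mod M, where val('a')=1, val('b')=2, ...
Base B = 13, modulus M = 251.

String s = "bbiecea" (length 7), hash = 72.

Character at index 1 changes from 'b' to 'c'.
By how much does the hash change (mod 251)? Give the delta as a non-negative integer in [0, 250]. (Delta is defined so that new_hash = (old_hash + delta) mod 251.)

Delta formula: (val(new) - val(old)) * B^(n-1-k) mod M
  val('c') - val('b') = 3 - 2 = 1
  B^(n-1-k) = 13^5 mod 251 = 64
  Delta = 1 * 64 mod 251 = 64

Answer: 64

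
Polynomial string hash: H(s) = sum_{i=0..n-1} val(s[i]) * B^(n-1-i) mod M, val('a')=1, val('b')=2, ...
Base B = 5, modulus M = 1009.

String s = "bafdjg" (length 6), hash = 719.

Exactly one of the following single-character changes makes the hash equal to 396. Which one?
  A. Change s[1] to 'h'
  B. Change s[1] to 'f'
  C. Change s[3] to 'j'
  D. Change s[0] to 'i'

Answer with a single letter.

Option A: s[1]='a'->'h', delta=(8-1)*5^4 mod 1009 = 339, hash=719+339 mod 1009 = 49
Option B: s[1]='a'->'f', delta=(6-1)*5^4 mod 1009 = 98, hash=719+98 mod 1009 = 817
Option C: s[3]='d'->'j', delta=(10-4)*5^2 mod 1009 = 150, hash=719+150 mod 1009 = 869
Option D: s[0]='b'->'i', delta=(9-2)*5^5 mod 1009 = 686, hash=719+686 mod 1009 = 396 <-- target

Answer: D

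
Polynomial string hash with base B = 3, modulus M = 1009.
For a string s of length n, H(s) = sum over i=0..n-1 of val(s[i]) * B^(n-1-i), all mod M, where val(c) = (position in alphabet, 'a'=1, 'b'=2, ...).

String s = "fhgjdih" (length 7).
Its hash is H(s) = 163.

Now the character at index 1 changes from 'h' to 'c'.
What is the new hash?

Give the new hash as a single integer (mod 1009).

Answer: 966

Derivation:
val('h') = 8, val('c') = 3
Position k = 1, exponent = n-1-k = 5
B^5 mod M = 3^5 mod 1009 = 243
Delta = (3 - 8) * 243 mod 1009 = 803
New hash = (163 + 803) mod 1009 = 966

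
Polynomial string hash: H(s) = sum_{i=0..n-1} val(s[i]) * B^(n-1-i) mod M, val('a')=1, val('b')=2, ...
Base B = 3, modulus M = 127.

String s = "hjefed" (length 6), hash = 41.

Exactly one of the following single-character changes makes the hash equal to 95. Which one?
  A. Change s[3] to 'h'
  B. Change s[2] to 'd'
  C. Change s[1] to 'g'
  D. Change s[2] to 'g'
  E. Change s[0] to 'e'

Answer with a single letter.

Answer: D

Derivation:
Option A: s[3]='f'->'h', delta=(8-6)*3^2 mod 127 = 18, hash=41+18 mod 127 = 59
Option B: s[2]='e'->'d', delta=(4-5)*3^3 mod 127 = 100, hash=41+100 mod 127 = 14
Option C: s[1]='j'->'g', delta=(7-10)*3^4 mod 127 = 11, hash=41+11 mod 127 = 52
Option D: s[2]='e'->'g', delta=(7-5)*3^3 mod 127 = 54, hash=41+54 mod 127 = 95 <-- target
Option E: s[0]='h'->'e', delta=(5-8)*3^5 mod 127 = 33, hash=41+33 mod 127 = 74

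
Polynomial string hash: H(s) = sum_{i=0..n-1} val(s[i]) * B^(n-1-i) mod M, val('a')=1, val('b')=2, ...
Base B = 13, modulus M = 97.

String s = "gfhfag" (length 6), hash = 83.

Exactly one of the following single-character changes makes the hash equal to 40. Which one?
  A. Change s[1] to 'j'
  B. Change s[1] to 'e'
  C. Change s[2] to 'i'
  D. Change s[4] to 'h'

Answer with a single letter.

Answer: B

Derivation:
Option A: s[1]='f'->'j', delta=(10-6)*13^4 mod 97 = 75, hash=83+75 mod 97 = 61
Option B: s[1]='f'->'e', delta=(5-6)*13^4 mod 97 = 54, hash=83+54 mod 97 = 40 <-- target
Option C: s[2]='h'->'i', delta=(9-8)*13^3 mod 97 = 63, hash=83+63 mod 97 = 49
Option D: s[4]='a'->'h', delta=(8-1)*13^1 mod 97 = 91, hash=83+91 mod 97 = 77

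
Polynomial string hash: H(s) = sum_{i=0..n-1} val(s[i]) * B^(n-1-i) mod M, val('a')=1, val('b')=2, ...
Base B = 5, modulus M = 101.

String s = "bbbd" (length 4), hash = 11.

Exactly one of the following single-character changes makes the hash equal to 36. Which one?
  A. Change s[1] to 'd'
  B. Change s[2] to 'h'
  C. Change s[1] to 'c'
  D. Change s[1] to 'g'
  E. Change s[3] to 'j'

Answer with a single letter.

Option A: s[1]='b'->'d', delta=(4-2)*5^2 mod 101 = 50, hash=11+50 mod 101 = 61
Option B: s[2]='b'->'h', delta=(8-2)*5^1 mod 101 = 30, hash=11+30 mod 101 = 41
Option C: s[1]='b'->'c', delta=(3-2)*5^2 mod 101 = 25, hash=11+25 mod 101 = 36 <-- target
Option D: s[1]='b'->'g', delta=(7-2)*5^2 mod 101 = 24, hash=11+24 mod 101 = 35
Option E: s[3]='d'->'j', delta=(10-4)*5^0 mod 101 = 6, hash=11+6 mod 101 = 17

Answer: C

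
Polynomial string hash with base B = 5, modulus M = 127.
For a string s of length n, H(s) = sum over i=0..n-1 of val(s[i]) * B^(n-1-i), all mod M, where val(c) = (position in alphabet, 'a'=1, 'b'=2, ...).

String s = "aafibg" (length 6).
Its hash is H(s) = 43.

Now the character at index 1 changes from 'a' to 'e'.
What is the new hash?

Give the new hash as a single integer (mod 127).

Answer: 3

Derivation:
val('a') = 1, val('e') = 5
Position k = 1, exponent = n-1-k = 4
B^4 mod M = 5^4 mod 127 = 117
Delta = (5 - 1) * 117 mod 127 = 87
New hash = (43 + 87) mod 127 = 3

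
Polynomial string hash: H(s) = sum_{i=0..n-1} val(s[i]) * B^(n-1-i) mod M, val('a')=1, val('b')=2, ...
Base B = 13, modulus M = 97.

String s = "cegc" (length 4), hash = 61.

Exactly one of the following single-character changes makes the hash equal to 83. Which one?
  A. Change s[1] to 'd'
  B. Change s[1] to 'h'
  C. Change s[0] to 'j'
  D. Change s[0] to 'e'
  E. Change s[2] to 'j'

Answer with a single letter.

Option A: s[1]='e'->'d', delta=(4-5)*13^2 mod 97 = 25, hash=61+25 mod 97 = 86
Option B: s[1]='e'->'h', delta=(8-5)*13^2 mod 97 = 22, hash=61+22 mod 97 = 83 <-- target
Option C: s[0]='c'->'j', delta=(10-3)*13^3 mod 97 = 53, hash=61+53 mod 97 = 17
Option D: s[0]='c'->'e', delta=(5-3)*13^3 mod 97 = 29, hash=61+29 mod 97 = 90
Option E: s[2]='g'->'j', delta=(10-7)*13^1 mod 97 = 39, hash=61+39 mod 97 = 3

Answer: B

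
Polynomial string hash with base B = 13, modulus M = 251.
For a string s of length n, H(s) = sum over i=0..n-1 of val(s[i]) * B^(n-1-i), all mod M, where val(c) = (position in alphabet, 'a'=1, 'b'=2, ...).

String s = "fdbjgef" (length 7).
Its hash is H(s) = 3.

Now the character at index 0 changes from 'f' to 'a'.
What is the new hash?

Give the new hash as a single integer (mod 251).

val('f') = 6, val('a') = 1
Position k = 0, exponent = n-1-k = 6
B^6 mod M = 13^6 mod 251 = 79
Delta = (1 - 6) * 79 mod 251 = 107
New hash = (3 + 107) mod 251 = 110

Answer: 110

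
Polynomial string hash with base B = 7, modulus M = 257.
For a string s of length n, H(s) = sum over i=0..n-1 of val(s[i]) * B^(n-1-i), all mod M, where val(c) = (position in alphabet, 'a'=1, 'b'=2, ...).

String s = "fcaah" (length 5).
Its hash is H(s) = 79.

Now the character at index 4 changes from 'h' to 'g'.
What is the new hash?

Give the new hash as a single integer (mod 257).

Answer: 78

Derivation:
val('h') = 8, val('g') = 7
Position k = 4, exponent = n-1-k = 0
B^0 mod M = 7^0 mod 257 = 1
Delta = (7 - 8) * 1 mod 257 = 256
New hash = (79 + 256) mod 257 = 78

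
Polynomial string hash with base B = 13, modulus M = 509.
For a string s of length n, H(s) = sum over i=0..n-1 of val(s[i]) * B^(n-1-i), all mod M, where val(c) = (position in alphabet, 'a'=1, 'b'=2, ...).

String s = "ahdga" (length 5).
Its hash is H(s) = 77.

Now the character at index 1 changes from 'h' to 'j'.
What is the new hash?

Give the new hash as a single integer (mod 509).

val('h') = 8, val('j') = 10
Position k = 1, exponent = n-1-k = 3
B^3 mod M = 13^3 mod 509 = 161
Delta = (10 - 8) * 161 mod 509 = 322
New hash = (77 + 322) mod 509 = 399

Answer: 399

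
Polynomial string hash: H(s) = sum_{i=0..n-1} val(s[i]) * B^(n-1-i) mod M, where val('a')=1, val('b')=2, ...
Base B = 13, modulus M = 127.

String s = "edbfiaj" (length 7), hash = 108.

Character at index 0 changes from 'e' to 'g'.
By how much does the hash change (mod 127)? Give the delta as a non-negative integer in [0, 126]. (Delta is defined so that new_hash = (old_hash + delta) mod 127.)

Delta formula: (val(new) - val(old)) * B^(n-1-k) mod M
  val('g') - val('e') = 7 - 5 = 2
  B^(n-1-k) = 13^6 mod 127 = 47
  Delta = 2 * 47 mod 127 = 94

Answer: 94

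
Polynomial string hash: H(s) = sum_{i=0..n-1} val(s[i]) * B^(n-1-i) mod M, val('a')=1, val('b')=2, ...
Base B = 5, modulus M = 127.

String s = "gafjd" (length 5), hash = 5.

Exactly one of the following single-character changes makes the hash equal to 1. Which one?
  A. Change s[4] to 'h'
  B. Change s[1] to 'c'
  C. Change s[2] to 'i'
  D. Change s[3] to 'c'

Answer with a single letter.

Option A: s[4]='d'->'h', delta=(8-4)*5^0 mod 127 = 4, hash=5+4 mod 127 = 9
Option B: s[1]='a'->'c', delta=(3-1)*5^3 mod 127 = 123, hash=5+123 mod 127 = 1 <-- target
Option C: s[2]='f'->'i', delta=(9-6)*5^2 mod 127 = 75, hash=5+75 mod 127 = 80
Option D: s[3]='j'->'c', delta=(3-10)*5^1 mod 127 = 92, hash=5+92 mod 127 = 97

Answer: B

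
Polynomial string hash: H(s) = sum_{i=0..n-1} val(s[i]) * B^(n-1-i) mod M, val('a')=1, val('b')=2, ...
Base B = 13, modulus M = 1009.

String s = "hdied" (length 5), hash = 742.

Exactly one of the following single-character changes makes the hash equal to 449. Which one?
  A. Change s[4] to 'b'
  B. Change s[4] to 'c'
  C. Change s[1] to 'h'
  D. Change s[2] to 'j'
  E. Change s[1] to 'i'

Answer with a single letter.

Option A: s[4]='d'->'b', delta=(2-4)*13^0 mod 1009 = 1007, hash=742+1007 mod 1009 = 740
Option B: s[4]='d'->'c', delta=(3-4)*13^0 mod 1009 = 1008, hash=742+1008 mod 1009 = 741
Option C: s[1]='d'->'h', delta=(8-4)*13^3 mod 1009 = 716, hash=742+716 mod 1009 = 449 <-- target
Option D: s[2]='i'->'j', delta=(10-9)*13^2 mod 1009 = 169, hash=742+169 mod 1009 = 911
Option E: s[1]='d'->'i', delta=(9-4)*13^3 mod 1009 = 895, hash=742+895 mod 1009 = 628

Answer: C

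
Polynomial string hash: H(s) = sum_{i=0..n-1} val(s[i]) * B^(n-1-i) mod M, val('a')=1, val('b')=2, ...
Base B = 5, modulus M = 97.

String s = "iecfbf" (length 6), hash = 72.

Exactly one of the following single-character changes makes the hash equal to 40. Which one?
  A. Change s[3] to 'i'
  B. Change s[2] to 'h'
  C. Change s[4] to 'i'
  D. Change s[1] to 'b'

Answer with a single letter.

Answer: D

Derivation:
Option A: s[3]='f'->'i', delta=(9-6)*5^2 mod 97 = 75, hash=72+75 mod 97 = 50
Option B: s[2]='c'->'h', delta=(8-3)*5^3 mod 97 = 43, hash=72+43 mod 97 = 18
Option C: s[4]='b'->'i', delta=(9-2)*5^1 mod 97 = 35, hash=72+35 mod 97 = 10
Option D: s[1]='e'->'b', delta=(2-5)*5^4 mod 97 = 65, hash=72+65 mod 97 = 40 <-- target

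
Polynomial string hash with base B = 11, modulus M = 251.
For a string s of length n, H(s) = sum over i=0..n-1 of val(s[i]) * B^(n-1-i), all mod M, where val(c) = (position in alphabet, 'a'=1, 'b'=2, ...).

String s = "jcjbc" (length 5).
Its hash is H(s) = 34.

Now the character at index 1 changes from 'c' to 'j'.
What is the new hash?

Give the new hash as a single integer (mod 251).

val('c') = 3, val('j') = 10
Position k = 1, exponent = n-1-k = 3
B^3 mod M = 11^3 mod 251 = 76
Delta = (10 - 3) * 76 mod 251 = 30
New hash = (34 + 30) mod 251 = 64

Answer: 64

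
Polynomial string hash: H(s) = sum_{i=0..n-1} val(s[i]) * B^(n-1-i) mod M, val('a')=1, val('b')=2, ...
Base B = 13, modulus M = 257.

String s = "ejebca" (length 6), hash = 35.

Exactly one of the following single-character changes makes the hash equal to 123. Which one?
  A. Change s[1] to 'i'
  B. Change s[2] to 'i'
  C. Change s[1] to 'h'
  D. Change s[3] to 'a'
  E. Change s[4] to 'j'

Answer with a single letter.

Option A: s[1]='j'->'i', delta=(9-10)*13^4 mod 257 = 223, hash=35+223 mod 257 = 1
Option B: s[2]='e'->'i', delta=(9-5)*13^3 mod 257 = 50, hash=35+50 mod 257 = 85
Option C: s[1]='j'->'h', delta=(8-10)*13^4 mod 257 = 189, hash=35+189 mod 257 = 224
Option D: s[3]='b'->'a', delta=(1-2)*13^2 mod 257 = 88, hash=35+88 mod 257 = 123 <-- target
Option E: s[4]='c'->'j', delta=(10-3)*13^1 mod 257 = 91, hash=35+91 mod 257 = 126

Answer: D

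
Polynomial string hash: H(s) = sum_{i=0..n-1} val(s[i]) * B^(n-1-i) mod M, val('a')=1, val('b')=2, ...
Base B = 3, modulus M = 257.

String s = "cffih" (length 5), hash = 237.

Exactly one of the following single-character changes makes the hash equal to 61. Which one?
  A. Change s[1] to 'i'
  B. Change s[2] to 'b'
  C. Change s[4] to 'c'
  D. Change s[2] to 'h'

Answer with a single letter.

Answer: A

Derivation:
Option A: s[1]='f'->'i', delta=(9-6)*3^3 mod 257 = 81, hash=237+81 mod 257 = 61 <-- target
Option B: s[2]='f'->'b', delta=(2-6)*3^2 mod 257 = 221, hash=237+221 mod 257 = 201
Option C: s[4]='h'->'c', delta=(3-8)*3^0 mod 257 = 252, hash=237+252 mod 257 = 232
Option D: s[2]='f'->'h', delta=(8-6)*3^2 mod 257 = 18, hash=237+18 mod 257 = 255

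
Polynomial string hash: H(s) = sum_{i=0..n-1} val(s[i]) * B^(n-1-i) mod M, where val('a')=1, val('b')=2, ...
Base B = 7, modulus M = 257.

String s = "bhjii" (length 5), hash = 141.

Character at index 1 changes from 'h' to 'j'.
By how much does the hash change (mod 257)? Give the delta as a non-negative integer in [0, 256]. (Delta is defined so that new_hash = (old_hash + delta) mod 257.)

Answer: 172

Derivation:
Delta formula: (val(new) - val(old)) * B^(n-1-k) mod M
  val('j') - val('h') = 10 - 8 = 2
  B^(n-1-k) = 7^3 mod 257 = 86
  Delta = 2 * 86 mod 257 = 172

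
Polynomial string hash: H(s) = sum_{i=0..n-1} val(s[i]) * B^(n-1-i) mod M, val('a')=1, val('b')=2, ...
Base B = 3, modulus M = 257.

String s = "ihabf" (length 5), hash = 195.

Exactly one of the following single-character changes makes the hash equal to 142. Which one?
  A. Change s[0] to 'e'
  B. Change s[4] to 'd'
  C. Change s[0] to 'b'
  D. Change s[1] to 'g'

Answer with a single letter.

Option A: s[0]='i'->'e', delta=(5-9)*3^4 mod 257 = 190, hash=195+190 mod 257 = 128
Option B: s[4]='f'->'d', delta=(4-6)*3^0 mod 257 = 255, hash=195+255 mod 257 = 193
Option C: s[0]='i'->'b', delta=(2-9)*3^4 mod 257 = 204, hash=195+204 mod 257 = 142 <-- target
Option D: s[1]='h'->'g', delta=(7-8)*3^3 mod 257 = 230, hash=195+230 mod 257 = 168

Answer: C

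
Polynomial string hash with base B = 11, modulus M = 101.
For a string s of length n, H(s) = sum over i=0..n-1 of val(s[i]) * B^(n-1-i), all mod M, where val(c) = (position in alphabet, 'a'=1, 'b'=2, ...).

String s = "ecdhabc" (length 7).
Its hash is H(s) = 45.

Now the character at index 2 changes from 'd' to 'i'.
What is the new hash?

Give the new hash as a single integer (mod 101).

val('d') = 4, val('i') = 9
Position k = 2, exponent = n-1-k = 4
B^4 mod M = 11^4 mod 101 = 97
Delta = (9 - 4) * 97 mod 101 = 81
New hash = (45 + 81) mod 101 = 25

Answer: 25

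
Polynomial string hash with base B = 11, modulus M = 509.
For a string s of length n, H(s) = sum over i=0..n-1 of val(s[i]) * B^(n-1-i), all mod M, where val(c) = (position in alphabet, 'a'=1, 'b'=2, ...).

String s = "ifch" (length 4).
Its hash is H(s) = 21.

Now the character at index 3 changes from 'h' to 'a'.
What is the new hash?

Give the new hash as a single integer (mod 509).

val('h') = 8, val('a') = 1
Position k = 3, exponent = n-1-k = 0
B^0 mod M = 11^0 mod 509 = 1
Delta = (1 - 8) * 1 mod 509 = 502
New hash = (21 + 502) mod 509 = 14

Answer: 14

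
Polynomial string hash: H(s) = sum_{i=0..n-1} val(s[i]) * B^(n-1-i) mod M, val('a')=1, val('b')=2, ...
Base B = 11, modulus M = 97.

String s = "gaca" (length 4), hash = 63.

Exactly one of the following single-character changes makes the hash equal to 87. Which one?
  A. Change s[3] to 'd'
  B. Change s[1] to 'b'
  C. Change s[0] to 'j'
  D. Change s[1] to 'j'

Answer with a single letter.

Option A: s[3]='a'->'d', delta=(4-1)*11^0 mod 97 = 3, hash=63+3 mod 97 = 66
Option B: s[1]='a'->'b', delta=(2-1)*11^2 mod 97 = 24, hash=63+24 mod 97 = 87 <-- target
Option C: s[0]='g'->'j', delta=(10-7)*11^3 mod 97 = 16, hash=63+16 mod 97 = 79
Option D: s[1]='a'->'j', delta=(10-1)*11^2 mod 97 = 22, hash=63+22 mod 97 = 85

Answer: B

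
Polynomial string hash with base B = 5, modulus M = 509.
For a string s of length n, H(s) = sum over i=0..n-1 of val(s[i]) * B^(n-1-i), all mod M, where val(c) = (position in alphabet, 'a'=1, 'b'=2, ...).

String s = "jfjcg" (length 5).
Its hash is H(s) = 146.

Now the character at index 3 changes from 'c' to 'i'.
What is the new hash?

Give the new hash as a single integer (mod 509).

val('c') = 3, val('i') = 9
Position k = 3, exponent = n-1-k = 1
B^1 mod M = 5^1 mod 509 = 5
Delta = (9 - 3) * 5 mod 509 = 30
New hash = (146 + 30) mod 509 = 176

Answer: 176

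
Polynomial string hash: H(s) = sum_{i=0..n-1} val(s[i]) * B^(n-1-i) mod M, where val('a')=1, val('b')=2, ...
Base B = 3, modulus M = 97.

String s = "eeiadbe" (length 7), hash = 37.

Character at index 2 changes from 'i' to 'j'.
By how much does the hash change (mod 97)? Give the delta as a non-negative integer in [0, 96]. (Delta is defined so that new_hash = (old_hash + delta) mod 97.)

Delta formula: (val(new) - val(old)) * B^(n-1-k) mod M
  val('j') - val('i') = 10 - 9 = 1
  B^(n-1-k) = 3^4 mod 97 = 81
  Delta = 1 * 81 mod 97 = 81

Answer: 81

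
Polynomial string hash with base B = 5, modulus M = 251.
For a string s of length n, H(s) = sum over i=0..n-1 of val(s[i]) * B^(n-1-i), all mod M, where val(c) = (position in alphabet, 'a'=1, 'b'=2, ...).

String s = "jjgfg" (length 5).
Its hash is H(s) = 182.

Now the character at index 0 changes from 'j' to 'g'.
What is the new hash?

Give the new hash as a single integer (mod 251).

val('j') = 10, val('g') = 7
Position k = 0, exponent = n-1-k = 4
B^4 mod M = 5^4 mod 251 = 123
Delta = (7 - 10) * 123 mod 251 = 133
New hash = (182 + 133) mod 251 = 64

Answer: 64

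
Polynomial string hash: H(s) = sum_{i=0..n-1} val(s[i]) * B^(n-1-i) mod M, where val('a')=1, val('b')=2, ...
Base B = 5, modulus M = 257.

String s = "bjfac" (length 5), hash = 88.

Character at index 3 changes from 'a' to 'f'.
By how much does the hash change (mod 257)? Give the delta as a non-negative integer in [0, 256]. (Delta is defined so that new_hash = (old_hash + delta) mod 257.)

Delta formula: (val(new) - val(old)) * B^(n-1-k) mod M
  val('f') - val('a') = 6 - 1 = 5
  B^(n-1-k) = 5^1 mod 257 = 5
  Delta = 5 * 5 mod 257 = 25

Answer: 25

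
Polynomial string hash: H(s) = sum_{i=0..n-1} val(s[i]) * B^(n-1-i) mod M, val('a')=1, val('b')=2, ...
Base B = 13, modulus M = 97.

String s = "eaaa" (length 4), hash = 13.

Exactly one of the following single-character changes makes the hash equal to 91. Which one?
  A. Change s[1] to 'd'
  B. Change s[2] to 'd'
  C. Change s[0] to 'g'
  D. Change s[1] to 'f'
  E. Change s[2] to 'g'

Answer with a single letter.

Answer: E

Derivation:
Option A: s[1]='a'->'d', delta=(4-1)*13^2 mod 97 = 22, hash=13+22 mod 97 = 35
Option B: s[2]='a'->'d', delta=(4-1)*13^1 mod 97 = 39, hash=13+39 mod 97 = 52
Option C: s[0]='e'->'g', delta=(7-5)*13^3 mod 97 = 29, hash=13+29 mod 97 = 42
Option D: s[1]='a'->'f', delta=(6-1)*13^2 mod 97 = 69, hash=13+69 mod 97 = 82
Option E: s[2]='a'->'g', delta=(7-1)*13^1 mod 97 = 78, hash=13+78 mod 97 = 91 <-- target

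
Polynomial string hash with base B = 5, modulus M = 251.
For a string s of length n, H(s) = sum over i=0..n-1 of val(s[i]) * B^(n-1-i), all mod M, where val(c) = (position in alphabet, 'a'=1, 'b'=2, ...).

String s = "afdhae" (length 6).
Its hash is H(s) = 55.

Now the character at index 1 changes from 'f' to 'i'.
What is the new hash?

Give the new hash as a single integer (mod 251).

Answer: 173

Derivation:
val('f') = 6, val('i') = 9
Position k = 1, exponent = n-1-k = 4
B^4 mod M = 5^4 mod 251 = 123
Delta = (9 - 6) * 123 mod 251 = 118
New hash = (55 + 118) mod 251 = 173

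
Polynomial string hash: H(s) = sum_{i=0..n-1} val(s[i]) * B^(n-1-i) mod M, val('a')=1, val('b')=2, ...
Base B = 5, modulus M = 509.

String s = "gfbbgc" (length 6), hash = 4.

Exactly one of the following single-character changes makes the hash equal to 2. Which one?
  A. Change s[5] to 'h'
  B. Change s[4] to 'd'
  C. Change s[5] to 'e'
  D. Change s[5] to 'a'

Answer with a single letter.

Answer: D

Derivation:
Option A: s[5]='c'->'h', delta=(8-3)*5^0 mod 509 = 5, hash=4+5 mod 509 = 9
Option B: s[4]='g'->'d', delta=(4-7)*5^1 mod 509 = 494, hash=4+494 mod 509 = 498
Option C: s[5]='c'->'e', delta=(5-3)*5^0 mod 509 = 2, hash=4+2 mod 509 = 6
Option D: s[5]='c'->'a', delta=(1-3)*5^0 mod 509 = 507, hash=4+507 mod 509 = 2 <-- target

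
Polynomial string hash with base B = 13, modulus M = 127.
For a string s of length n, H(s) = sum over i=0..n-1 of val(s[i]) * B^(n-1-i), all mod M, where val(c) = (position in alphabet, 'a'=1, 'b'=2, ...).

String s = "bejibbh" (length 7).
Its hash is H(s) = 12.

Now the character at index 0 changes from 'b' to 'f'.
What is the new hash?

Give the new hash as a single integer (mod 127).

Answer: 73

Derivation:
val('b') = 2, val('f') = 6
Position k = 0, exponent = n-1-k = 6
B^6 mod M = 13^6 mod 127 = 47
Delta = (6 - 2) * 47 mod 127 = 61
New hash = (12 + 61) mod 127 = 73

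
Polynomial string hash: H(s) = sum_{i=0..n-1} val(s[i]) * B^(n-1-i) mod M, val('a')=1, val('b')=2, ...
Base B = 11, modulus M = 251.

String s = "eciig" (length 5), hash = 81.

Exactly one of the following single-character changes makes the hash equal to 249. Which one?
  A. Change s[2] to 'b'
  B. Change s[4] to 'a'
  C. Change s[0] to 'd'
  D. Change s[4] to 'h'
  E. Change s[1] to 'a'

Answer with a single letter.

Answer: C

Derivation:
Option A: s[2]='i'->'b', delta=(2-9)*11^2 mod 251 = 157, hash=81+157 mod 251 = 238
Option B: s[4]='g'->'a', delta=(1-7)*11^0 mod 251 = 245, hash=81+245 mod 251 = 75
Option C: s[0]='e'->'d', delta=(4-5)*11^4 mod 251 = 168, hash=81+168 mod 251 = 249 <-- target
Option D: s[4]='g'->'h', delta=(8-7)*11^0 mod 251 = 1, hash=81+1 mod 251 = 82
Option E: s[1]='c'->'a', delta=(1-3)*11^3 mod 251 = 99, hash=81+99 mod 251 = 180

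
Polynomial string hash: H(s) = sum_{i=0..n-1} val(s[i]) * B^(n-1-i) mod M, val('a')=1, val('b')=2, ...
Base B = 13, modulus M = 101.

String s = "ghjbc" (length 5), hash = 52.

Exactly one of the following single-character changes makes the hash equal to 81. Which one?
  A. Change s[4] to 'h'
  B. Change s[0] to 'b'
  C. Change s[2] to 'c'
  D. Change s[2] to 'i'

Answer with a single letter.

Option A: s[4]='c'->'h', delta=(8-3)*13^0 mod 101 = 5, hash=52+5 mod 101 = 57
Option B: s[0]='g'->'b', delta=(2-7)*13^4 mod 101 = 9, hash=52+9 mod 101 = 61
Option C: s[2]='j'->'c', delta=(3-10)*13^2 mod 101 = 29, hash=52+29 mod 101 = 81 <-- target
Option D: s[2]='j'->'i', delta=(9-10)*13^2 mod 101 = 33, hash=52+33 mod 101 = 85

Answer: C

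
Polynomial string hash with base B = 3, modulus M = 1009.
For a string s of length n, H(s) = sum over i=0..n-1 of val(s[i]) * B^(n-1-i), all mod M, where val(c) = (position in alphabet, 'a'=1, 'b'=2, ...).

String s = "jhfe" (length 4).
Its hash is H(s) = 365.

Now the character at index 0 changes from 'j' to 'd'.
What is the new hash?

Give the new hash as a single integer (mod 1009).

Answer: 203

Derivation:
val('j') = 10, val('d') = 4
Position k = 0, exponent = n-1-k = 3
B^3 mod M = 3^3 mod 1009 = 27
Delta = (4 - 10) * 27 mod 1009 = 847
New hash = (365 + 847) mod 1009 = 203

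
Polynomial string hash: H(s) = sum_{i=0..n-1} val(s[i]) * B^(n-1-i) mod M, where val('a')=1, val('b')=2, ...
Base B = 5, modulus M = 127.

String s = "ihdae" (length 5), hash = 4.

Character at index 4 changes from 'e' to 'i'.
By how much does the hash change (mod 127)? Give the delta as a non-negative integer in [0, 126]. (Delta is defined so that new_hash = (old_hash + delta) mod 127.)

Delta formula: (val(new) - val(old)) * B^(n-1-k) mod M
  val('i') - val('e') = 9 - 5 = 4
  B^(n-1-k) = 5^0 mod 127 = 1
  Delta = 4 * 1 mod 127 = 4

Answer: 4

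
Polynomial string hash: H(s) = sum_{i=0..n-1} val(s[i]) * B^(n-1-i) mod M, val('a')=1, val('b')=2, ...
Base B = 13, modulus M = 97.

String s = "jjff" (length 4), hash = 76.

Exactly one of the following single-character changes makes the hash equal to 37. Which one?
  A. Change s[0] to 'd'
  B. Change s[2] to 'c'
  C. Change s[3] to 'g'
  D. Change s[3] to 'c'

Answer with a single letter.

Option A: s[0]='j'->'d', delta=(4-10)*13^3 mod 97 = 10, hash=76+10 mod 97 = 86
Option B: s[2]='f'->'c', delta=(3-6)*13^1 mod 97 = 58, hash=76+58 mod 97 = 37 <-- target
Option C: s[3]='f'->'g', delta=(7-6)*13^0 mod 97 = 1, hash=76+1 mod 97 = 77
Option D: s[3]='f'->'c', delta=(3-6)*13^0 mod 97 = 94, hash=76+94 mod 97 = 73

Answer: B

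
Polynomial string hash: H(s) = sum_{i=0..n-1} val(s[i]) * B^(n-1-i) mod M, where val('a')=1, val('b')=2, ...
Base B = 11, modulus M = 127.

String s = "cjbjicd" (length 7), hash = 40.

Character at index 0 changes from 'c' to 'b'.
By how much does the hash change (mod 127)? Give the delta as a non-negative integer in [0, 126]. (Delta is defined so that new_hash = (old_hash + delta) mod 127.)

Answer: 89

Derivation:
Delta formula: (val(new) - val(old)) * B^(n-1-k) mod M
  val('b') - val('c') = 2 - 3 = -1
  B^(n-1-k) = 11^6 mod 127 = 38
  Delta = -1 * 38 mod 127 = 89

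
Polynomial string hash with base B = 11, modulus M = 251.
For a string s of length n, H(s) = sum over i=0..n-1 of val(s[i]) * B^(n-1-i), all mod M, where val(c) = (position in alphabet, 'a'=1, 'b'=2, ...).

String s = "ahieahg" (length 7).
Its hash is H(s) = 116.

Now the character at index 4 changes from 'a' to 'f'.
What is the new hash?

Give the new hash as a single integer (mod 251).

Answer: 219

Derivation:
val('a') = 1, val('f') = 6
Position k = 4, exponent = n-1-k = 2
B^2 mod M = 11^2 mod 251 = 121
Delta = (6 - 1) * 121 mod 251 = 103
New hash = (116 + 103) mod 251 = 219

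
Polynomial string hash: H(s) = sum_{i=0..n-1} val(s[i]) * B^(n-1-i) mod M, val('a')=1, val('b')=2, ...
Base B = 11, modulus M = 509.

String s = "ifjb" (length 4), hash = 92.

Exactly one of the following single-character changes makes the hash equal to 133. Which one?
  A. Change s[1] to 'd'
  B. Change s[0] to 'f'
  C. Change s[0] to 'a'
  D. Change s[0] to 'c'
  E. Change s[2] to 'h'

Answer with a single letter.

Answer: C

Derivation:
Option A: s[1]='f'->'d', delta=(4-6)*11^2 mod 509 = 267, hash=92+267 mod 509 = 359
Option B: s[0]='i'->'f', delta=(6-9)*11^3 mod 509 = 79, hash=92+79 mod 509 = 171
Option C: s[0]='i'->'a', delta=(1-9)*11^3 mod 509 = 41, hash=92+41 mod 509 = 133 <-- target
Option D: s[0]='i'->'c', delta=(3-9)*11^3 mod 509 = 158, hash=92+158 mod 509 = 250
Option E: s[2]='j'->'h', delta=(8-10)*11^1 mod 509 = 487, hash=92+487 mod 509 = 70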